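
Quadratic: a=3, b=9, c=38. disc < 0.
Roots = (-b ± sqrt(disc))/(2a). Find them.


disc = 9^2 - 4*3*38 = 81 - 456 = -375
sqrt(|disc|) = sqrt(375) = 19.3649
Real part = -9/(2*3) = -1.5000
Imag part = 19.3649/(2*3) = 3.2275

-1.5000 ± 3.2275i


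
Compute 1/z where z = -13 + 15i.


|z|^2 = 169+225 = 394
1/z = (-13 - 15i)/394

1/z = -0.0330 - 0.0381i


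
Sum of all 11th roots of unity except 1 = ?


With w = e^(2*pi*i/11), all 11 of the 11th roots of unity w^0 = 1, w, ..., w^(10) sum to 0: 1 + w + ... + w^(10) = (1 - w^11)/(1 - w) = 0 since w^11 = 1, w ≠ 1.
Removing the root 1: w + w^2 + ... + w^(10) = 0 - 1 = -1

Sum = -1


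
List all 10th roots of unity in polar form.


The 10th roots of unity are cis(360k/10°) for k=0..9
Angle step = 360/10 = 36°
Primitive root: cis(36°)
Primitive root = 0.8090 + 0.5878i

10 roots at angles: 0°, 36°, 72°, 108°, 144°, 180°, 216°, 252°, 288°, 324°


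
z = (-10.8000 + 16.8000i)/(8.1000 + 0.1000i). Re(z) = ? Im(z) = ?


Multiply by conjugate: (-10.8000 + 16.8000i)(8.1000 - 0.1000i) / (8.1^2 + 0.1^2)
Numerator real = -10.8*8.1 + 16.8*0.1 = -85.8
Numerator imag = 16.8*8.1 - (-10.8)*0.1 = 137.16
Denominator = 65.62
Re(z) = -85.8/65.62 = -1.3075
Im(z) = 137.16/65.62 = 2.0902

Re(z) = -1.3075, Im(z) = 2.0902


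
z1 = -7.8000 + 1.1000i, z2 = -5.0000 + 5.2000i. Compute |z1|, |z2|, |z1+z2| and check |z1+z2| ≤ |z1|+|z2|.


|z1| = sqrt((-7.8)^2 + 1.1^2) = sqrt(62.05) = 7.8772
|z2| = sqrt((-5)^2 + 5.2^2) = sqrt(52.04) = 7.2139
z1+z2 = -12.8000 + 6.3000i
|z1+z2| = sqrt(203.53) = 14.2664
|z1|+|z2| = 7.8772 + 7.2139 = 15.0911

|z1+z2| = 14.2664 ≤ |z1|+|z2| = 15.0911 (verified)


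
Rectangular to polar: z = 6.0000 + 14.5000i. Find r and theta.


r = sqrt(36+210.25) = sqrt(246.25) = 15.6924
theta = atan2(14.5, 6) = 67.5206 degrees

r = 15.6924, theta = 67.5206 degrees


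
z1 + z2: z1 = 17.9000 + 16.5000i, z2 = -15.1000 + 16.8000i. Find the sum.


Real: 17.9 - 15.1 = 2.8
Imag: 16.5 + 16.8 = 33.3

2.8000 + 33.3000i


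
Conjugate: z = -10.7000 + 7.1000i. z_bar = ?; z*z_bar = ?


z_bar = -10.7000 - 7.1000i
z*z_bar = (-10.7)^2 + 7.1^2 = 114.49 + 50.41 = 164.9

z_bar = -10.7000 - 7.1000i, z*z_bar = 164.9


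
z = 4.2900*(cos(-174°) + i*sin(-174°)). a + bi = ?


a = 4.2900*cos(-174°) = 4.2900*(-0.99452) = -4.2665
b = 4.2900*sin(-174°) = 4.2900*(-0.10453) = -0.4484

-4.2665 - 0.4484i


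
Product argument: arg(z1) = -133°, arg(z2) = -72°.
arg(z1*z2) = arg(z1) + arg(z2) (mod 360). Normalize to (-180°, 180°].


arg(z1*z2) = -133° - 72° = -205°
Normalized to (-180°, 180°]: 155°

155°


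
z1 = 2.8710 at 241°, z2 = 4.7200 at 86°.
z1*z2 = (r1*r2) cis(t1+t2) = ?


r = 2.8710 * 4.7200 = 13.5511
theta = 241° + 86° = 327° = 327° (mod 360)

13.5511 cis(327°)


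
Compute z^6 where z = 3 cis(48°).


r^6 = 3^6 = 729
n*theta = 6*48° = 288° = 288° (mod 360)
a = 729*cos(288°) = 225.2734
b = 729*sin(288°) = -693.3202

729 cis(288°) = 225.2734 - 693.3202i


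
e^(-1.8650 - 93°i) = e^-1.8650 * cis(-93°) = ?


e^-1.8650 = 0.1549
cos(-93°) = -0.0523
sin(-93°) = -0.9986
Real = 0.1549*(-0.0523) = -0.0081
Imag = 0.1549*(-0.9986) = -0.1547

-0.0081 - 0.1547i


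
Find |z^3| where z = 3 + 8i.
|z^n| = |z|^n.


|z| = sqrt(9+64) = sqrt(73) = 8.5440
|z^3| = |z|^3 = (sqrt(73))^3 = 73*sqrt(73)

|z^3| = 73*sqrt(73) ≈ 623.7123


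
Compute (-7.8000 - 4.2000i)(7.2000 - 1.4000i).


Real = -7.8*7.2 - (-4.2)*(-1.4) = -56.16 - 5.88 = -62.04
Imag = -7.8*(-1.4) + 7.2*(-4.2) = 10.92 - (30.24) = -19.32

-62.0400 - 19.3200i


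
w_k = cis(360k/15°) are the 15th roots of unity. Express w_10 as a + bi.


Angle = 360*10/15 = 240°
a = cos(240°) = -0.5000
b = sin(240°) = -0.8660

-0.5000 - 0.8660i


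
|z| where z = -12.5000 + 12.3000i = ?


|z| = sqrt((-12.5)^2 + 12.3^2) = sqrt(156.25 + 151.29) = sqrt(307.54) = 17.5368

|z| = 17.5368


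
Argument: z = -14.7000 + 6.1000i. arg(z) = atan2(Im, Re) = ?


Re = -14.7, Im = 6.1
arg = atan2(6.1, -14.7) = 157.4632 degrees

arg(z) = 157.4632 degrees


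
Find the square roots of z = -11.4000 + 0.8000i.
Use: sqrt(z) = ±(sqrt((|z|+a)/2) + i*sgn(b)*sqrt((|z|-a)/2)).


|z| = sqrt(129.96+0.64) = 11.4280
sqrt((|z|+a)/2) = sqrt((11.4280+(-11.4))/2) = sqrt(0.0140) = 0.1184
sqrt((|z|-a)/2) = sqrt((11.4280-(-11.4))/2) = sqrt(11.4140) = 3.3785

±(0.1184 + 3.3785i) i.e. 0.1184 + 3.3785i and -0.1184 - 3.3785i


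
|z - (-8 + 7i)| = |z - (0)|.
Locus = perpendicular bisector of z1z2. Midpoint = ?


Equal distances means the locus is the perpendicular bisector of z1 and z2.
Midpoint = ((-8+0)/2, (7+0)/2) = (-4.0000, 3.5000)

Perpendicular bisector through (-4.0000, 3.5000)


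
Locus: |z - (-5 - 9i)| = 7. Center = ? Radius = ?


|z - z0| = r is a circle with center z0 and radius r.
Center = (-5, -9), radius = 7

Circle with center (-5, -9) and radius 7


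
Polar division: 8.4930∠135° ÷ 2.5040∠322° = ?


r = 8.4930 / 2.5040 = 3.3918
theta = 135° - 322° = -187° = 173° (mod 360)

3.3918 cis(173°)


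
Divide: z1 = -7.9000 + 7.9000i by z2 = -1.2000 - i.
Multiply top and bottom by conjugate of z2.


Conjugate of z2 = -1.2000 + i
Numerator: (-7.9000 + 7.9000i)(-1.2000 + i) = 1.5800 - 17.3800i
Denominator: (-1.2)^2 + (-1)^2 = 2.44
Result = (1.5800 - 17.3800i)/2.44

0.6475 - 7.1230i


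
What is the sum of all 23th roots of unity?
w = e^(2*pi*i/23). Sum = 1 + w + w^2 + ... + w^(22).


The sum of all 23th roots of unity is 0.
Geometric series: (1 - w^23)/(1 - w) = (1-1)/(1-w) = 0 since w^23 = 1, w ≠ 1.
Alternatively: coefficient of z^22 in z^23 - 1 is 0.

0


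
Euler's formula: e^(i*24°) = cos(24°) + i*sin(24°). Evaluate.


cos(24°) = 0.9135
sin(24°) = 0.4067

e^(i*24°) = 0.9135 + 0.4067i


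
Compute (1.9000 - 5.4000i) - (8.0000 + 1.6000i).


Real: 1.9 - 8 = -6.1
Imag: -5.4 - 1.6 = -7

-6.1000 - 7.0000i


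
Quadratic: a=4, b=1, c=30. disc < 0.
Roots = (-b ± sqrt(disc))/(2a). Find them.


disc = 1^2 - 4*4*30 = 1 - 480 = -479
sqrt(|disc|) = sqrt(479) = 21.8861
Real part = -1/(2*4) = -0.1250
Imag part = 21.8861/(2*4) = 2.7358

-0.1250 ± 2.7358i


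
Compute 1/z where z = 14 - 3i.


|z|^2 = 196+9 = 205
1/z = (14 + 3i)/205

1/z = 0.0683 + 0.0146i


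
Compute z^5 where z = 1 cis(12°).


r^5 = 1^5 = 1
n*theta = 5*12° = 60° = 60° (mod 360)
a = 1*cos(60°) = 0.5000
b = 1*sin(60°) = 0.8660

1 cis(60°) = 0.5000 + 0.8660i


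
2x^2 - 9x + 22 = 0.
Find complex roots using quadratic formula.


disc = (-9)^2 - 4*2*22 = 81 - 176 = -95
sqrt(|disc|) = sqrt(95) = 9.7468
Real part = 9/(2*2) = 2.2500
Imag part = 9.7468/(2*2) = 2.4367

2.2500 ± 2.4367i


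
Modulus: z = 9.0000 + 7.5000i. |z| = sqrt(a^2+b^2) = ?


|z| = sqrt(9^2 + 7.5^2) = sqrt(81 + 56.25) = sqrt(137.25) = 11.7154

|z| = 11.7154


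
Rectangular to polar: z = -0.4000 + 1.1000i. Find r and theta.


r = sqrt(0.16+1.21) = sqrt(1.37) = 1.1705
theta = atan2(1.1, -0.4) = 109.9831 degrees

r = 1.1705, theta = 109.9831 degrees


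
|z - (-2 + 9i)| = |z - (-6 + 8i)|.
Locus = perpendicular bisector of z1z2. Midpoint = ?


Equal distances means the locus is the perpendicular bisector of z1 and z2.
Midpoint = ((-2+(-6))/2, (9+8)/2) = (-4.0000, 8.5000)

Perpendicular bisector through (-4.0000, 8.5000)


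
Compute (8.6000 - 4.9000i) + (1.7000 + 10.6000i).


Real: 8.6 + 1.7 = 10.3
Imag: -4.9 + 10.6 = 5.7

10.3000 + 5.7000i


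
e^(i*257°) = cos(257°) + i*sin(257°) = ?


cos(257°) = -0.2250
sin(257°) = -0.9744

e^(i*257°) = -0.2250 - 0.9744i


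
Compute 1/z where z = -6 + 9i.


|z|^2 = 36+81 = 117
1/z = (-6 - 9i)/117

1/z = -0.0513 - 0.0769i


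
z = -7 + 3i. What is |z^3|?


|z| = sqrt(49+9) = sqrt(58) = 7.6158
|z^3| = |z|^3 = (sqrt(58))^3 = 58*sqrt(58)

|z^3| = 58*sqrt(58) ≈ 441.7148


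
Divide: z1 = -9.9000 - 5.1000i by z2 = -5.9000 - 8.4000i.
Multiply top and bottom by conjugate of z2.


Conjugate of z2 = -5.9000 + 8.4000i
Numerator: (-9.9000 - 5.1000i)(-5.9000 + 8.4000i) = 101.2500 - 53.0700i
Denominator: (-5.9)^2 + (-8.4)^2 = 105.37
Result = (101.2500 - 53.0700i)/105.37

0.9609 - 0.5037i


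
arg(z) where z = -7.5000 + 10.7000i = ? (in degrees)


Re = -7.5, Im = 10.7
arg = atan2(10.7, -7.5) = 125.0279 degrees

arg(z) = 125.0279 degrees


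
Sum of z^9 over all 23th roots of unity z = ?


The roots are w_k = w^k with w = e^(2*pi*i/23), and (w^k)^9 = (w^9)^k.
So S = 1 + u + u^2 + ... + u^(22) with u = w^9.
9 = 0*23 + 9, so 9 is not a multiple of 23: u = w^9 ≠ 1 (w is a primitive 23th root), while u^23 = (w^23)^9 = 1.
Geometric series: S = (1 - u^23)/(1 - u) = (1 - 1)/(1 - u) = 0

S = 0


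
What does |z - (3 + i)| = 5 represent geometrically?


|z - z0| = r is a circle with center z0 and radius r.
Center = (3, 1), radius = 5

Circle with center (3, 1) and radius 5


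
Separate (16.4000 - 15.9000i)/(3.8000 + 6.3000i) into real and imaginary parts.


Multiply by conjugate: (16.4000 - 15.9000i)(3.8000 - 6.3000i) / (3.8^2 + 6.3^2)
Numerator real = 16.4*3.8 - (15.9)*6.3 = -37.85
Numerator imag = -15.9*3.8 - 16.4*6.3 = -163.74
Denominator = 54.13
Re(z) = -37.85/54.13 = -0.6992
Im(z) = -163.74/54.13 = -3.0249

Re(z) = -0.6992, Im(z) = -3.0249


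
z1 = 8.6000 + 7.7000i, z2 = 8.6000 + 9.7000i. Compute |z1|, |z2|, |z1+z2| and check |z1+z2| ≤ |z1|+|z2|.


|z1| = sqrt(8.6^2 + 7.7^2) = sqrt(133.25) = 11.5434
|z2| = sqrt(8.6^2 + 9.7^2) = sqrt(168.05) = 12.9634
z1+z2 = 17.2000 + 17.4000i
|z1+z2| = sqrt(598.6) = 24.4663
|z1|+|z2| = 11.5434 + 12.9634 = 24.5068

|z1+z2| = 24.4663 ≤ |z1|+|z2| = 24.5068 (verified)


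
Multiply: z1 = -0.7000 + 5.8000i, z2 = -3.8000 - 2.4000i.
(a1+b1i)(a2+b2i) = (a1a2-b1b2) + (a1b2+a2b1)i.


Real = -0.7*(-3.8) - 5.8*(-2.4) = 2.66 - (-13.92) = 16.58
Imag = -0.7*(-2.4) - (3.8)*5.8 = 1.68 - (22.04) = -20.36

16.5800 - 20.3600i


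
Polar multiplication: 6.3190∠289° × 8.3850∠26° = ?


r = 6.3190 * 8.3850 = 52.9848
theta = 289° + 26° = 315° = 315° (mod 360)

52.9848 cis(315°)


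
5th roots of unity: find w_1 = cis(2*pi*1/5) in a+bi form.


Angle = 360*1/5 = 72°
a = cos(72°) = 0.3090
b = sin(72°) = 0.9511

0.3090 + 0.9511i


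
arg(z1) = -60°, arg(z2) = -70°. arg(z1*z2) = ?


arg(z1*z2) = -60° - 70° = -130°
Normalized to (-180°, 180°]: -130°

-130°


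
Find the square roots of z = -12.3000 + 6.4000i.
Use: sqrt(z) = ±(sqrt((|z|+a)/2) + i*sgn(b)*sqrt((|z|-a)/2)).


|z| = sqrt(151.29+40.96) = 13.8654
sqrt((|z|+a)/2) = sqrt((13.8654+(-12.3))/2) = sqrt(0.7827) = 0.8847
sqrt((|z|-a)/2) = sqrt((13.8654-(-12.3))/2) = sqrt(13.0827) = 3.6170

±(0.8847 + 3.6170i) i.e. 0.8847 + 3.6170i and -0.8847 - 3.6170i


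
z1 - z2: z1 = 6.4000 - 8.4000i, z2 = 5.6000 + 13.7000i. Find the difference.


Real: 6.4 - 5.6 = 0.8
Imag: -8.4 - 13.7 = -22.1

0.8000 - 22.1000i


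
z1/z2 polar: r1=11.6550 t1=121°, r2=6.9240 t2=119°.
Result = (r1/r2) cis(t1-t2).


r = 11.6550 / 6.9240 = 1.6833
theta = 121° - 119° = 2° = 2° (mod 360)

1.6833 cis(2°)


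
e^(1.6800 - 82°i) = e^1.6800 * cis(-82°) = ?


e^1.6800 = 5.36556
cos(-82°) = 0.13917
sin(-82°) = -0.990268
Real = 5.36556*0.13917 = 0.7467
Imag = 5.36556*(-0.990268) = -5.3133

0.7467 - 5.3133i


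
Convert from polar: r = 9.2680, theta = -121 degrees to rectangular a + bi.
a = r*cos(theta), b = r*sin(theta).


a = 9.2680*cos(-121°) = 9.2680*(-0.51504) = -4.7734
b = 9.2680*sin(-121°) = 9.2680*(-0.857167) = -7.9442

-4.7734 - 7.9442i


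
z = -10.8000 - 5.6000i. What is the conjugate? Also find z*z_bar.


z_bar = -10.8000 + 5.6000i
z*z_bar = (-10.8)^2 + (-5.6)^2 = 116.64 + 31.36 = 148

z_bar = -10.8000 + 5.6000i, z*z_bar = 148


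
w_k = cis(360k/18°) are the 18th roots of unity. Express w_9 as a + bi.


Angle = 360*9/18 = 180°
a = cos(180°) = -1.0000
b = sin(180°) = 0

-1.0000 + 0i


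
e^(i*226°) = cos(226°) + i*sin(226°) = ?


cos(226°) = -0.6947
sin(226°) = -0.7193

e^(i*226°) = -0.6947 - 0.7193i


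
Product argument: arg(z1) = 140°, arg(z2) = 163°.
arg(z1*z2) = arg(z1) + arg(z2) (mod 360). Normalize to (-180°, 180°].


arg(z1*z2) = 140° + 163° = 303°
Normalized to (-180°, 180°]: -57°

-57°


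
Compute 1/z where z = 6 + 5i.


|z|^2 = 36+25 = 61
1/z = (6 - 5i)/61

1/z = 0.0984 - 0.0820i


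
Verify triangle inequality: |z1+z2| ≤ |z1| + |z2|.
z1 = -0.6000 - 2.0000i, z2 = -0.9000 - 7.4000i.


|z1| = sqrt((-0.6)^2 + (-2)^2) = sqrt(4.36) = 2.0881
|z2| = sqrt((-0.9)^2 + (-7.4)^2) = sqrt(55.57) = 7.4545
z1+z2 = -1.5000 - 9.4000i
|z1+z2| = sqrt(90.61) = 9.5189
|z1|+|z2| = 2.0881 + 7.4545 = 9.5426

|z1+z2| = 9.5189 ≤ |z1|+|z2| = 9.5426 (verified)


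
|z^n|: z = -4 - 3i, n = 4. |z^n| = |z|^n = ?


|z| = sqrt(16+9) = sqrt(25) = 5
|z^4| = |z|^4 = 5^4 = 625

|z^4| = 625


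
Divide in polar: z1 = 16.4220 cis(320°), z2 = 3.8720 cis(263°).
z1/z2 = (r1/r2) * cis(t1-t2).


r = 16.4220 / 3.8720 = 4.2412
theta = 320° - 263° = 57° = 57° (mod 360)

4.2412 cis(57°)


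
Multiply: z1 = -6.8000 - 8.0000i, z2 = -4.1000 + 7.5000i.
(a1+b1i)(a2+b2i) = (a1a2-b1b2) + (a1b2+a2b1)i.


Real = -6.8*(-4.1) - (-8)*7.5 = 27.88 - (-60) = 87.88
Imag = -6.8*7.5 - (4.1)*(-8) = -51 + 32.8 = -18.2

87.8800 - 18.2000i


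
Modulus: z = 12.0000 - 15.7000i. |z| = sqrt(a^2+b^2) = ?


|z| = sqrt(12^2 + (-15.7)^2) = sqrt(144 + 246.49) = sqrt(390.49) = 19.7608

|z| = 19.7608


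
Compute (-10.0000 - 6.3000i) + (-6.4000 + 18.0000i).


Real: -10 - 6.4 = -16.4
Imag: -6.3 + 18 = 11.7

-16.4000 + 11.7000i


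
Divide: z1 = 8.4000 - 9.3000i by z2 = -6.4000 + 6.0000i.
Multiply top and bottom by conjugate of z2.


Conjugate of z2 = -6.4000 - 6.0000i
Numerator: (8.4000 - 9.3000i)(-6.4000 - 6.0000i) = -109.5600 + 9.1200i
Denominator: (-6.4)^2 + 6^2 = 76.96
Result = (-109.5600 + 9.1200i)/76.96

-1.4236 + 0.1185i


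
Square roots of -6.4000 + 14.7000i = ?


|z| = sqrt(40.96+216.09) = 16.0328
sqrt((|z|+a)/2) = sqrt((16.0328+(-6.4))/2) = sqrt(4.8164) = 2.1946
sqrt((|z|-a)/2) = sqrt((16.0328-(-6.4))/2) = sqrt(11.2164) = 3.3491

±(2.1946 + 3.3491i) i.e. 2.1946 + 3.3491i and -2.1946 - 3.3491i


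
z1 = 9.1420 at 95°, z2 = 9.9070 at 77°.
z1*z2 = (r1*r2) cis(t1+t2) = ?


r = 9.1420 * 9.9070 = 90.5698
theta = 95° + 77° = 172° = 172° (mod 360)

90.5698 cis(172°)


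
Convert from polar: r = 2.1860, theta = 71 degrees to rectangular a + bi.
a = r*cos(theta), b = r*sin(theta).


a = 2.1860*cos(71°) = 2.1860*0.32557 = 0.7117
b = 2.1860*sin(71°) = 2.1860*0.9455 = 2.0669

0.7117 + 2.0669i


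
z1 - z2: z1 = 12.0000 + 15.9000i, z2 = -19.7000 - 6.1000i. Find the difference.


Real: 12 + 19.7 = 31.7
Imag: 15.9 + 6.1 = 22

31.7000 + 22.0000i


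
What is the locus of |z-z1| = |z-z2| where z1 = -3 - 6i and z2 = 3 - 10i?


Equal distances means the locus is the perpendicular bisector of z1 and z2.
Midpoint = ((-3+3)/2, (-6+(-10))/2) = (0, -8.0000)

Perpendicular bisector through (0, -8.0000)


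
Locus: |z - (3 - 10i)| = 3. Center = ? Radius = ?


|z - z0| = r is a circle with center z0 and radius r.
Center = (3, -10), radius = 3

Circle with center (3, -10) and radius 3


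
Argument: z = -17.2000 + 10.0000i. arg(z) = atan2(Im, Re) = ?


Re = -17.2, Im = 10
arg = atan2(10, -17.2) = 149.8265 degrees

arg(z) = 149.8265 degrees


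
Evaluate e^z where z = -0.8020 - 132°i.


e^-0.8020 = 0.44843
cos(-132°) = -0.66913
sin(-132°) = -0.7431
Real = 0.44843*(-0.66913) = -0.3001
Imag = 0.44843*(-0.7431) = -0.3332

-0.3001 - 0.3332i


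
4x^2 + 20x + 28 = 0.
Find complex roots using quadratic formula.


disc = 20^2 - 4*4*28 = 400 - 448 = -48
sqrt(|disc|) = sqrt(48) = 6.9282
Real part = -20/(2*4) = -2.5000
Imag part = 6.9282/(2*4) = 0.8660

-2.5000 ± 0.8660i


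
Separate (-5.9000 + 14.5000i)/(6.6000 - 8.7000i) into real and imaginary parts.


Multiply by conjugate: (-5.9000 + 14.5000i)(6.6000 + 8.7000i) / (6.6^2 + (-8.7)^2)
Numerator real = -5.9*6.6 + 14.5*(-8.7) = -165.09
Numerator imag = 14.5*6.6 - (-5.9)*(-8.7) = 44.37
Denominator = 119.25
Re(z) = -165.09/119.25 = -1.3844
Im(z) = 44.37/119.25 = 0.3721

Re(z) = -1.3844, Im(z) = 0.3721


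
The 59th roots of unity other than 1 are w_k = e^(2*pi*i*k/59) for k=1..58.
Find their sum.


With w = e^(2*pi*i/59), all 59 of the 59th roots of unity w^0 = 1, w, ..., w^(58) sum to 0: 1 + w + ... + w^(58) = (1 - w^59)/(1 - w) = 0 since w^59 = 1, w ≠ 1.
Removing the root 1: w + w^2 + ... + w^(58) = 0 - 1 = -1

Sum = -1


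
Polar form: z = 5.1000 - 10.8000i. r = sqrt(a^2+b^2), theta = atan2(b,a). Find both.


r = sqrt(26.01+116.64) = sqrt(142.65) = 11.9436
theta = atan2(-10.8, 5.1) = -64.7223 degrees

r = 11.9436, theta = -64.7223 degrees


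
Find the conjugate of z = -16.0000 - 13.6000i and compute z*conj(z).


z_bar = -16.0000 + 13.6000i
z*z_bar = (-16)^2 + (-13.6)^2 = 256 + 184.96 = 440.96

z_bar = -16.0000 + 13.6000i, z*z_bar = 440.96


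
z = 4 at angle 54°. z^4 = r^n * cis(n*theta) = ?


r^4 = 4^4 = 256
n*theta = 4*54° = 216° = 216° (mod 360)
a = 256*cos(216°) = -207.1084
b = 256*sin(216°) = -150.4730

256 cis(216°) = -207.1084 - 150.4730i


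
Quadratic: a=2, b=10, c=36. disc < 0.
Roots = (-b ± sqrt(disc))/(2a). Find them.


disc = 10^2 - 4*2*36 = 100 - 288 = -188
sqrt(|disc|) = sqrt(188) = 13.7113
Real part = -10/(2*2) = -2.5000
Imag part = 13.7113/(2*2) = 3.4278

-2.5000 ± 3.4278i


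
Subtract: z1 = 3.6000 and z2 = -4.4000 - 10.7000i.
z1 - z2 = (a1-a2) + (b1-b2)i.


Real: 3.6 + 4.4 = 8
Imag: 0 + 10.7 = 10.7

8.0000 + 10.7000i


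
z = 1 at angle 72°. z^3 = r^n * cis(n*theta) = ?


r^3 = 1^3 = 1
n*theta = 3*72° = 216° = 216° (mod 360)
a = 1*cos(216°) = -0.8090
b = 1*sin(216°) = -0.5878

1 cis(216°) = -0.8090 - 0.5878i


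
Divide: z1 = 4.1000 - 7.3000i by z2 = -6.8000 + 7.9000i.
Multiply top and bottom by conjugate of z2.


Conjugate of z2 = -6.8000 - 7.9000i
Numerator: (4.1000 - 7.3000i)(-6.8000 - 7.9000i) = -85.5500 + 17.2500i
Denominator: (-6.8)^2 + 7.9^2 = 108.65
Result = (-85.5500 + 17.2500i)/108.65

-0.7874 + 0.1588i


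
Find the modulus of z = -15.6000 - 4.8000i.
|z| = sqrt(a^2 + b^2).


|z| = sqrt((-15.6)^2 + (-4.8)^2) = sqrt(243.36 + 23.04) = sqrt(266.4) = 16.3218

|z| = 16.3218


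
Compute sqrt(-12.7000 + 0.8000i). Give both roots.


|z| = sqrt(161.29+0.64) = 12.7252
sqrt((|z|+a)/2) = sqrt((12.7252+(-12.7))/2) = sqrt(0.0126) = 0.1122
sqrt((|z|-a)/2) = sqrt((12.7252-(-12.7))/2) = sqrt(12.7126) = 3.5655

±(0.1122 + 3.5655i) i.e. 0.1122 + 3.5655i and -0.1122 - 3.5655i


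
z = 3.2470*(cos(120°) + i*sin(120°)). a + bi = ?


a = 3.2470*cos(120°) = 3.2470*(-0.5) = -1.6235
b = 3.2470*sin(120°) = 3.2470*0.86603 = 2.8120

-1.6235 + 2.8120i


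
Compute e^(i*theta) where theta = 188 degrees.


cos(188°) = -0.9903
sin(188°) = -0.1392

e^(i*188°) = -0.9903 - 0.1392i


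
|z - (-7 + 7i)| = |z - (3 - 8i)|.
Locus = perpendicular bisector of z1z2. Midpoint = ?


Equal distances means the locus is the perpendicular bisector of z1 and z2.
Midpoint = ((-7+3)/2, (7+(-8))/2) = (-2.0000, -0.5000)

Perpendicular bisector through (-2.0000, -0.5000)


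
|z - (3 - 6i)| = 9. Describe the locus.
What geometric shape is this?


|z - z0| = r is a circle with center z0 and radius r.
Center = (3, -6), radius = 9

Circle with center (3, -6) and radius 9


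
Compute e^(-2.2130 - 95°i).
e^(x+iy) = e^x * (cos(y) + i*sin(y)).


e^-2.2130 = 0.1094
cos(-95°) = -0.0872
sin(-95°) = -0.9962
Real = 0.1094*(-0.0872) = -0.0095
Imag = 0.1094*(-0.9962) = -0.1090

-0.0095 - 0.1090i


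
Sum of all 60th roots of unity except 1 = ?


With w = e^(2*pi*i/60), all 60 of the 60th roots of unity w^0 = 1, w, ..., w^(59) sum to 0: 1 + w + ... + w^(59) = (1 - w^60)/(1 - w) = 0 since w^60 = 1, w ≠ 1.
Removing the root 1: w + w^2 + ... + w^(59) = 0 - 1 = -1

Sum = -1


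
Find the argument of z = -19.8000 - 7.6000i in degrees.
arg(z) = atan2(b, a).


Re = -19.8, Im = -7.6
arg = atan2(-7.6, -19.8) = -159.0013 degrees

arg(z) = -159.0013 degrees


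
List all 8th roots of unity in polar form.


The 8th roots of unity are cis(360k/8°) for k=0..7
Angle step = 360/8 = 45°
Primitive root: cis(45°)
Primitive root = 0.7071 + 0.7071i

8 roots at angles: 0°, 45°, 90°, 135°, 180°, 225°, 270°, 315°


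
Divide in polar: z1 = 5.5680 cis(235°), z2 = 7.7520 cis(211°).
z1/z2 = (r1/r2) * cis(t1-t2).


r = 5.5680 / 7.7520 = 0.7183
theta = 235° - 211° = 24° = 24° (mod 360)

0.7183 cis(24°)


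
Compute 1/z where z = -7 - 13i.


|z|^2 = 49+169 = 218
1/z = (-7 + 13i)/218

1/z = -0.0321 + 0.0596i


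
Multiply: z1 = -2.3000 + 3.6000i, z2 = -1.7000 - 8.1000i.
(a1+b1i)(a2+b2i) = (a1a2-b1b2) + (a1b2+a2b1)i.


Real = -2.3*(-1.7) - 3.6*(-8.1) = 3.91 - (-29.16) = 33.07
Imag = -2.3*(-8.1) - (1.7)*3.6 = 18.63 - (6.12) = 12.51

33.0700 + 12.5100i


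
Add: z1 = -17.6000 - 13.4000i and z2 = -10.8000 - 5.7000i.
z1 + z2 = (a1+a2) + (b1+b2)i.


Real: -17.6 - 10.8 = -28.4
Imag: -13.4 - 5.7 = -19.1

-28.4000 - 19.1000i


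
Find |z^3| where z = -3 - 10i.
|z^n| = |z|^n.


|z| = sqrt(9+100) = sqrt(109) = 10.4403
|z^3| = |z|^3 = (sqrt(109))^3 = 109*sqrt(109)

|z^3| = 109*sqrt(109) ≈ 1137.9934


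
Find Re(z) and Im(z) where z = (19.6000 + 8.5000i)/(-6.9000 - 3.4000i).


Multiply by conjugate: (19.6000 + 8.5000i)(-6.9000 + 3.4000i) / ((-6.9)^2 + (-3.4)^2)
Numerator real = 19.6*(-6.9) + 8.5*(-3.4) = -164.14
Numerator imag = 8.5*(-6.9) - 19.6*(-3.4) = 7.99
Denominator = 59.17
Re(z) = -164.14/59.17 = -2.7740
Im(z) = 7.99/59.17 = 0.1350

Re(z) = -2.7740, Im(z) = 0.1350


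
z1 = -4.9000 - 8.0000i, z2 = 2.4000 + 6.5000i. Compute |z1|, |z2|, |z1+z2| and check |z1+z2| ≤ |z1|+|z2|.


|z1| = sqrt((-4.9)^2 + (-8)^2) = sqrt(88.01) = 9.3814
|z2| = sqrt(2.4^2 + 6.5^2) = sqrt(48.01) = 6.9289
z1+z2 = -2.5000 - 1.5000i
|z1+z2| = sqrt(8.5) = 2.9155
|z1|+|z2| = 9.3814 + 6.9289 = 16.3103

|z1+z2| = 2.9155 ≤ |z1|+|z2| = 16.3103 (verified)


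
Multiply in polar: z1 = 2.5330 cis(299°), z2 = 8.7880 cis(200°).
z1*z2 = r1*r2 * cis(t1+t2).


r = 2.5330 * 8.7880 = 22.2600
theta = 299° + 200° = 499° = 139° (mod 360)

22.2600 cis(139°)


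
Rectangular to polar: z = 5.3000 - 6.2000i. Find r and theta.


r = sqrt(28.09+38.44) = sqrt(66.53) = 8.1566
theta = atan2(-6.2, 5.3) = -49.4749 degrees

r = 8.1566, theta = -49.4749 degrees


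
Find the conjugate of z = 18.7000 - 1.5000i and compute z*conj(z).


z_bar = 18.7000 + 1.5000i
z*z_bar = 18.7^2 + (-1.5)^2 = 349.69 + 2.25 = 351.94

z_bar = 18.7000 + 1.5000i, z*z_bar = 351.94


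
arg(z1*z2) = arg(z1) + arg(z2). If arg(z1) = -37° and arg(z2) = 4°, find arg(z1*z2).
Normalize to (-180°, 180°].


arg(z1*z2) = -37° + 4° = -33°
Normalized to (-180°, 180°]: -33°

-33°


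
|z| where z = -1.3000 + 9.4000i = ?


|z| = sqrt((-1.3)^2 + 9.4^2) = sqrt(1.69 + 88.36) = sqrt(90.05) = 9.4895

|z| = 9.4895


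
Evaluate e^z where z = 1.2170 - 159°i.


e^1.2170 = 3.3770
cos(-159°) = -0.93358
sin(-159°) = -0.35837
Real = 3.3770*(-0.93358) = -3.1527
Imag = 3.3770*(-0.35837) = -1.2102

-3.1527 - 1.2102i


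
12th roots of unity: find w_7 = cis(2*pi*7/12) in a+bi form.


Angle = 360*7/12 = 210°
a = cos(210°) = -0.8660
b = sin(210°) = -0.5000

-0.8660 - 0.5000i


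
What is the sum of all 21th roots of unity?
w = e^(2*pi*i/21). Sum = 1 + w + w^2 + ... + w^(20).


The sum of all 21th roots of unity is 0.
Geometric series: (1 - w^21)/(1 - w) = (1-1)/(1-w) = 0 since w^21 = 1, w ≠ 1.
Alternatively: coefficient of z^20 in z^21 - 1 is 0.

0


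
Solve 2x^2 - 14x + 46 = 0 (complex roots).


disc = (-14)^2 - 4*2*46 = 196 - 368 = -172
sqrt(|disc|) = sqrt(172) = 13.1149
Real part = 14/(2*2) = 3.5000
Imag part = 13.1149/(2*2) = 3.2787

3.5000 ± 3.2787i


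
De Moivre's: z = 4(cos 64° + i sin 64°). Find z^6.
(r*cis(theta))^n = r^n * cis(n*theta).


r^6 = 4^6 = 4096
n*theta = 6*64° = 384° = 24° (mod 360)
a = 4096*cos(24°) = 3741.8822
b = 4096*sin(24°) = 1665.9933

4096 cis(24°) = 3741.8822 + 1665.9933i


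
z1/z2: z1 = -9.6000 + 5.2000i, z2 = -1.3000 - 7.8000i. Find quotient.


Conjugate of z2 = -1.3000 + 7.8000i
Numerator: (-9.6000 + 5.2000i)(-1.3000 + 7.8000i) = -28.0800 - 81.6400i
Denominator: (-1.3)^2 + (-7.8)^2 = 62.53
Result = (-28.0800 - 81.6400i)/62.53

-0.4491 - 1.3056i


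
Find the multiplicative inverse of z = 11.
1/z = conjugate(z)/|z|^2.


|z|^2 = 121+0 = 121
1/z = (11 - 0i)/121

1/z = 0.0909 + 0i


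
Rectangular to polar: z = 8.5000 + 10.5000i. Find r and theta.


r = sqrt(72.25+110.25) = sqrt(182.5) = 13.5093
theta = atan2(10.5, 8.5) = 51.0090 degrees

r = 13.5093, theta = 51.0090 degrees


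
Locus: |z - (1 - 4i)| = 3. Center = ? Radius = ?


|z - z0| = r is a circle with center z0 and radius r.
Center = (1, -4), radius = 3

Circle with center (1, -4) and radius 3


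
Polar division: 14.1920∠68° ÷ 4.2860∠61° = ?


r = 14.1920 / 4.2860 = 3.3112
theta = 68° - 61° = 7° = 7° (mod 360)

3.3112 cis(7°)


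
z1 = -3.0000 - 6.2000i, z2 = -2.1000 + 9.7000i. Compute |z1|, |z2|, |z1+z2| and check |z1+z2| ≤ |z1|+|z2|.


|z1| = sqrt((-3)^2 + (-6.2)^2) = sqrt(47.44) = 6.8877
|z2| = sqrt((-2.1)^2 + 9.7^2) = sqrt(98.5) = 9.9247
z1+z2 = -5.1000 + 3.5000i
|z1+z2| = sqrt(38.26) = 6.1855
|z1|+|z2| = 6.8877 + 9.9247 = 16.8124

|z1+z2| = 6.1855 ≤ |z1|+|z2| = 16.8124 (verified)


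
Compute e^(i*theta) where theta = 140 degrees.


cos(140°) = -0.7660
sin(140°) = 0.6428

e^(i*140°) = -0.7660 + 0.6428i


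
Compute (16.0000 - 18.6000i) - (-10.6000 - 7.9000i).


Real: 16 + 10.6 = 26.6
Imag: -18.6 + 7.9 = -10.7

26.6000 - 10.7000i


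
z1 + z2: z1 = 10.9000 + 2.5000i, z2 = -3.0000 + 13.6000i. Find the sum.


Real: 10.9 - 3 = 7.9
Imag: 2.5 + 13.6 = 16.1

7.9000 + 16.1000i


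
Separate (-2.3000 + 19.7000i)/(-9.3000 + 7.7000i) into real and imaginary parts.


Multiply by conjugate: (-2.3000 + 19.7000i)(-9.3000 - 7.7000i) / ((-9.3)^2 + 7.7^2)
Numerator real = -2.3*(-9.3) + 19.7*7.7 = 173.08
Numerator imag = 19.7*(-9.3) - (-2.3)*7.7 = -165.5
Denominator = 145.78
Re(z) = 173.08/145.78 = 1.1873
Im(z) = -165.5/145.78 = -1.1353

Re(z) = 1.1873, Im(z) = -1.1353


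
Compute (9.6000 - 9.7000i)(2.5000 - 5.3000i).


Real = 9.6*2.5 - (-9.7)*(-5.3) = 24 - 51.41 = -27.41
Imag = 9.6*(-5.3) + 2.5*(-9.7) = -50.88 - (24.25) = -75.13

-27.4100 - 75.1300i


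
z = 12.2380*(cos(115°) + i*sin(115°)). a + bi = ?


a = 12.2380*cos(115°) = 12.2380*(-0.42262) = -5.1720
b = 12.2380*sin(115°) = 12.2380*0.90631 = 11.0914

-5.1720 + 11.0914i


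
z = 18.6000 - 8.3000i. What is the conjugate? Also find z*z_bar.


z_bar = 18.6000 + 8.3000i
z*z_bar = 18.6^2 + (-8.3)^2 = 345.96 + 68.89 = 414.85

z_bar = 18.6000 + 8.3000i, z*z_bar = 414.85


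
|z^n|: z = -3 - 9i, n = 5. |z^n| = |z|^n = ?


|z| = sqrt(9+81) = sqrt(90) = 9.4868
|z^5| = |z|^5 = (sqrt(90))^5 = 90^2 * sqrt(90) = 8100*sqrt(90)

|z^5| = 8100*sqrt(90) ≈ 76843.3471


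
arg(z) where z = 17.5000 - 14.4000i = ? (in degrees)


Re = 17.5, Im = -14.4
arg = atan2(-14.4, 17.5) = -39.4495 degrees

arg(z) = -39.4495 degrees


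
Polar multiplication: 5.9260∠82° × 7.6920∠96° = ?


r = 5.9260 * 7.6920 = 45.5828
theta = 82° + 96° = 178° = 178° (mod 360)

45.5828 cis(178°)


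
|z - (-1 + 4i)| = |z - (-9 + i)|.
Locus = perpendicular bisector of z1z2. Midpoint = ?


Equal distances means the locus is the perpendicular bisector of z1 and z2.
Midpoint = ((-1+(-9))/2, (4+1)/2) = (-5.0000, 2.5000)

Perpendicular bisector through (-5.0000, 2.5000)


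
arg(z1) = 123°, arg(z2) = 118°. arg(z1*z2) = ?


arg(z1*z2) = 123° + 118° = 241°
Normalized to (-180°, 180°]: -119°

-119°


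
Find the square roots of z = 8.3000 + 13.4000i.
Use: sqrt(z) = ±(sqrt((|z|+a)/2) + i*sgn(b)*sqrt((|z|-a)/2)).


|z| = sqrt(68.89+179.56) = 15.7623
sqrt((|z|+a)/2) = sqrt((15.7623+8.3)/2) = sqrt(12.0311) = 3.4686
sqrt((|z|-a)/2) = sqrt((15.7623-8.3)/2) = sqrt(3.7311) = 1.9316

±(3.4686 + 1.9316i) i.e. 3.4686 + 1.9316i and -3.4686 - 1.9316i


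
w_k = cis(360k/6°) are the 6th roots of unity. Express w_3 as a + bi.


Angle = 360*3/6 = 180°
a = cos(180°) = -1.0000
b = sin(180°) = 0

-1.0000 + 0i


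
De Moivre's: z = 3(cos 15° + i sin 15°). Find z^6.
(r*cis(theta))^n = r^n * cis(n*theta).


r^6 = 3^6 = 729
n*theta = 6*15° = 90° = 90° (mod 360)
a = 729*cos(90°) = 0
b = 729*sin(90°) = 729.0000

729 cis(90°) = 0 + 729.0000i


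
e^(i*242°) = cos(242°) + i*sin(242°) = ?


cos(242°) = -0.4695
sin(242°) = -0.8829

e^(i*242°) = -0.4695 - 0.8829i


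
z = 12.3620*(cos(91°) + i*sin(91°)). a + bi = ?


a = 12.3620*cos(91°) = 12.3620*(-0.01745) = -0.2157
b = 12.3620*sin(91°) = 12.3620*0.99985 = 12.3601

-0.2157 + 12.3601i


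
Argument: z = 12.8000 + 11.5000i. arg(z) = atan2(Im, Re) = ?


Re = 12.8, Im = 11.5
arg = atan2(11.5, 12.8) = 41.9377 degrees

arg(z) = 41.9377 degrees


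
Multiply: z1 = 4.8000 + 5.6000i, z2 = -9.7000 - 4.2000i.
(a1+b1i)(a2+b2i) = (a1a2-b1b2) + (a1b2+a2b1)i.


Real = 4.8*(-9.7) - 5.6*(-4.2) = -46.56 - (-23.52) = -23.04
Imag = 4.8*(-4.2) - (9.7)*5.6 = -20.16 - (54.32) = -74.48

-23.0400 - 74.4800i


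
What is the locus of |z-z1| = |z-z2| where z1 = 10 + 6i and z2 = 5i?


Equal distances means the locus is the perpendicular bisector of z1 and z2.
Midpoint = ((10+0)/2, (6+5)/2) = (5.0000, 5.5000)

Perpendicular bisector through (5.0000, 5.5000)


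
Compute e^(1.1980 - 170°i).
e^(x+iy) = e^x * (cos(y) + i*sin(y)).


e^1.1980 = 3.3135
cos(-170°) = -0.9848
sin(-170°) = -0.17365
Real = 3.3135*(-0.9848) = -3.2631
Imag = 3.3135*(-0.17365) = -0.5754

-3.2631 - 0.5754i


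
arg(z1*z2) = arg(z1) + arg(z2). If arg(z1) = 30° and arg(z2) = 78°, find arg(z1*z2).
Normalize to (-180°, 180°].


arg(z1*z2) = 30° + 78° = 108°
Normalized to (-180°, 180°]: 108°

108°


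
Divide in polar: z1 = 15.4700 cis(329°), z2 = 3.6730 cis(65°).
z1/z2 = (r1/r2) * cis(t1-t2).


r = 15.4700 / 3.6730 = 4.2118
theta = 329° - 65° = 264° = 264° (mod 360)

4.2118 cis(264°)


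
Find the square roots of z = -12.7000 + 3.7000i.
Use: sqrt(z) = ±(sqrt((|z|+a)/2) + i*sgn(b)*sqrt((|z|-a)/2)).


|z| = sqrt(161.29+13.69) = 13.2280
sqrt((|z|+a)/2) = sqrt((13.2280+(-12.7))/2) = sqrt(0.2640) = 0.5138
sqrt((|z|-a)/2) = sqrt((13.2280-(-12.7))/2) = sqrt(12.9640) = 3.6006

±(0.5138 + 3.6006i) i.e. 0.5138 + 3.6006i and -0.5138 - 3.6006i


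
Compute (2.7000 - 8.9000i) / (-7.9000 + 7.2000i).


Conjugate of z2 = -7.9000 - 7.2000i
Numerator: (2.7000 - 8.9000i)(-7.9000 - 7.2000i) = -85.4100 + 50.8700i
Denominator: (-7.9)^2 + 7.2^2 = 114.25
Result = (-85.4100 + 50.8700i)/114.25

-0.7476 + 0.4453i


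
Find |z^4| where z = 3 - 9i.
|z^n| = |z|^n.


|z| = sqrt(9+81) = sqrt(90) = 9.4868
|z^4| = |z|^4 = (sqrt(90))^4 = 90^2 = 8100

|z^4| = 8100


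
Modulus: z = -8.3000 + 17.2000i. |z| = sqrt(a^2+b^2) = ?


|z| = sqrt((-8.3)^2 + 17.2^2) = sqrt(68.89 + 295.84) = sqrt(364.73) = 19.0979

|z| = 19.0979


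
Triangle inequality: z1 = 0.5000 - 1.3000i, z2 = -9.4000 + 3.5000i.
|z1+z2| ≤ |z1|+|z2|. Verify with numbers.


|z1| = sqrt(0.5^2 + (-1.3)^2) = sqrt(1.94) = 1.3928
|z2| = sqrt((-9.4)^2 + 3.5^2) = sqrt(100.61) = 10.0305
z1+z2 = -8.9000 + 2.2000i
|z1+z2| = sqrt(84.05) = 9.1679
|z1|+|z2| = 1.3928 + 10.0305 = 11.4233

|z1+z2| = 9.1679 ≤ |z1|+|z2| = 11.4233 (verified)


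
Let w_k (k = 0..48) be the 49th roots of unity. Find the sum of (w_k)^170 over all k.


The roots are w_k = w^k with w = e^(2*pi*i/49), and (w^k)^170 = (w^170)^k.
So S = 1 + u + u^2 + ... + u^(48) with u = w^170.
170 = 3*49 + 23, so 170 is not a multiple of 49: u = (w^49)^3 * w^23 = w^23 ≠ 1 (w is a primitive 49th root), while u^49 = (w^49)^170 = 1.
Geometric series: S = (1 - u^49)/(1 - u) = (1 - 1)/(1 - u) = 0

S = 0


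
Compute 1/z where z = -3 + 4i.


|z|^2 = 9+16 = 25
1/z = (-3 - 4i)/25

1/z = -0.1200 - 0.1600i


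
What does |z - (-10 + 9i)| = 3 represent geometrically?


|z - z0| = r is a circle with center z0 and radius r.
Center = (-10, 9), radius = 3

Circle with center (-10, 9) and radius 3


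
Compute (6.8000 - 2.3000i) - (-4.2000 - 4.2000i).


Real: 6.8 + 4.2 = 11
Imag: -2.3 + 4.2 = 1.9

11.0000 + 1.9000i


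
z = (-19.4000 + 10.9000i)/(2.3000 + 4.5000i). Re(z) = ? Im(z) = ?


Multiply by conjugate: (-19.4000 + 10.9000i)(2.3000 - 4.5000i) / (2.3^2 + 4.5^2)
Numerator real = -19.4*2.3 + 10.9*4.5 = 4.43
Numerator imag = 10.9*2.3 - (-19.4)*4.5 = 112.37
Denominator = 25.54
Re(z) = 4.43/25.54 = 0.1735
Im(z) = 112.37/25.54 = 4.3998

Re(z) = 0.1735, Im(z) = 4.3998


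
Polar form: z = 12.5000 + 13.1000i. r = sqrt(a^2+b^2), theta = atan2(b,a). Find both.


r = sqrt(156.25+171.61) = sqrt(327.86) = 18.1069
theta = atan2(13.1, 12.5) = 46.3426 degrees

r = 18.1069, theta = 46.3426 degrees


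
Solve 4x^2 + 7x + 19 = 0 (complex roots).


disc = 7^2 - 4*4*19 = 49 - 304 = -255
sqrt(|disc|) = sqrt(255) = 15.9687
Real part = -7/(2*4) = -0.8750
Imag part = 15.9687/(2*4) = 1.9961

-0.8750 ± 1.9961i


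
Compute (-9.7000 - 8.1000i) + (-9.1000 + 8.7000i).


Real: -9.7 - 9.1 = -18.8
Imag: -8.1 + 8.7 = 0.6

-18.8000 + 0.6000i


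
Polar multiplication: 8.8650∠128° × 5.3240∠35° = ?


r = 8.8650 * 5.3240 = 47.1973
theta = 128° + 35° = 163° = 163° (mod 360)

47.1973 cis(163°)


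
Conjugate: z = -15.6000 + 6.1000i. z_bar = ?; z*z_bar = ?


z_bar = -15.6000 - 6.1000i
z*z_bar = (-15.6)^2 + 6.1^2 = 243.36 + 37.21 = 280.57

z_bar = -15.6000 - 6.1000i, z*z_bar = 280.57


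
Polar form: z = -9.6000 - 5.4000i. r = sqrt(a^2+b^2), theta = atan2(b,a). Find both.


r = sqrt(92.16+29.16) = sqrt(121.32) = 11.0145
theta = atan2(-5.4, -9.6) = -150.6422 degrees

r = 11.0145, theta = -150.6422 degrees


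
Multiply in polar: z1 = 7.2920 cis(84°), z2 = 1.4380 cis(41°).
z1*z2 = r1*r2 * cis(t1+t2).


r = 7.2920 * 1.4380 = 10.4859
theta = 84° + 41° = 125° = 125° (mod 360)

10.4859 cis(125°)


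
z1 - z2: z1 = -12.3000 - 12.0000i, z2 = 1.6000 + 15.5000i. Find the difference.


Real: -12.3 - 1.6 = -13.9
Imag: -12 - 15.5 = -27.5

-13.9000 - 27.5000i


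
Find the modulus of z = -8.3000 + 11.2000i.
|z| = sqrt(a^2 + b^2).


|z| = sqrt((-8.3)^2 + 11.2^2) = sqrt(68.89 + 125.44) = sqrt(194.33) = 13.9402

|z| = 13.9402


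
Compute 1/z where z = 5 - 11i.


|z|^2 = 25+121 = 146
1/z = (5 + 11i)/146

1/z = 0.0342 + 0.0753i


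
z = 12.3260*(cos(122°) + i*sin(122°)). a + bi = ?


a = 12.3260*cos(122°) = 12.3260*(-0.52992) = -6.5318
b = 12.3260*sin(122°) = 12.3260*0.848048 = 10.4530

-6.5318 + 10.4530i


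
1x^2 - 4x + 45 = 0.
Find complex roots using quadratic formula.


disc = (-4)^2 - 4*1*45 = 16 - 180 = -164
sqrt(|disc|) = sqrt(164) = 12.8062
Real part = 4/(2*1) = 2.0000
Imag part = 12.8062/(2*1) = 6.4031

2.0000 ± 6.4031i


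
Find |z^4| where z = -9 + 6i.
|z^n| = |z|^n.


|z| = sqrt(81+36) = sqrt(117) = 10.8167
|z^4| = |z|^4 = (sqrt(117))^4 = 117^2 = 13689

|z^4| = 13689


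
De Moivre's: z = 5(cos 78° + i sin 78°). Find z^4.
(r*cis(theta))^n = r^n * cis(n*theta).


r^4 = 5^4 = 625
n*theta = 4*78° = 312° = 312° (mod 360)
a = 625*cos(312°) = 418.2066
b = 625*sin(312°) = -464.4655

625 cis(312°) = 418.2066 - 464.4655i


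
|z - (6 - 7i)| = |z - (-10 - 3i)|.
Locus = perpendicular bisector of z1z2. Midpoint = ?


Equal distances means the locus is the perpendicular bisector of z1 and z2.
Midpoint = ((6+(-10))/2, (-7+(-3))/2) = (-2.0000, -5.0000)

Perpendicular bisector through (-2.0000, -5.0000)


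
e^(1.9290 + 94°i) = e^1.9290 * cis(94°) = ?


e^1.9290 = 6.88262
cos(94°) = -0.06976
sin(94°) = 0.997564
Real = 6.88262*(-0.06976) = -0.4801
Imag = 6.88262*0.997564 = 6.8659

-0.4801 + 6.8659i


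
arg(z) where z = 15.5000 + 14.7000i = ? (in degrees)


Re = 15.5, Im = 14.7
arg = atan2(14.7, 15.5) = 43.4826 degrees

arg(z) = 43.4826 degrees


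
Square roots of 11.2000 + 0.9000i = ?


|z| = sqrt(125.44+0.81) = 11.2361
sqrt((|z|+a)/2) = sqrt((11.2361+11.2)/2) = sqrt(11.2181) = 3.3493
sqrt((|z|-a)/2) = sqrt((11.2361-11.2)/2) = sqrt(0.0181) = 0.1344

±(3.3493 + 0.1344i) i.e. 3.3493 + 0.1344i and -3.3493 - 0.1344i


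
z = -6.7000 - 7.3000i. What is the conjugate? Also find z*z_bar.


z_bar = -6.7000 + 7.3000i
z*z_bar = (-6.7)^2 + (-7.3)^2 = 44.89 + 53.29 = 98.18

z_bar = -6.7000 + 7.3000i, z*z_bar = 98.18


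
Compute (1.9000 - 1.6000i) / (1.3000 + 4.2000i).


Conjugate of z2 = 1.3000 - 4.2000i
Numerator: (1.9000 - 1.6000i)(1.3000 - 4.2000i) = -4.2500 - 10.0600i
Denominator: 1.3^2 + 4.2^2 = 19.33
Result = (-4.2500 - 10.0600i)/19.33

-0.2199 - 0.5204i


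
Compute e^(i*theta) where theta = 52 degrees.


cos(52°) = 0.6157
sin(52°) = 0.7880

e^(i*52°) = 0.6157 + 0.7880i


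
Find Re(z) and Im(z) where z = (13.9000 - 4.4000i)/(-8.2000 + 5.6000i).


Multiply by conjugate: (13.9000 - 4.4000i)(-8.2000 - 5.6000i) / ((-8.2)^2 + 5.6^2)
Numerator real = 13.9*(-8.2) - (4.4)*5.6 = -138.62
Numerator imag = -4.4*(-8.2) - 13.9*5.6 = -41.76
Denominator = 98.6
Re(z) = -138.62/98.6 = -1.4059
Im(z) = -41.76/98.6 = -0.4235

Re(z) = -1.4059, Im(z) = -0.4235


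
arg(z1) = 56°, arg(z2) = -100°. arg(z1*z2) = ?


arg(z1*z2) = 56° - 100° = -44°
Normalized to (-180°, 180°]: -44°

-44°


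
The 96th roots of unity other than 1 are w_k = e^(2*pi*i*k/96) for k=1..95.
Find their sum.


With w = e^(2*pi*i/96), all 96 of the 96th roots of unity w^0 = 1, w, ..., w^(95) sum to 0: 1 + w + ... + w^(95) = (1 - w^96)/(1 - w) = 0 since w^96 = 1, w ≠ 1.
Removing the root 1: w + w^2 + ... + w^(95) = 0 - 1 = -1

Sum = -1


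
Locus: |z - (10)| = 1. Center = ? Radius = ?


|z - z0| = r is a circle with center z0 and radius r.
Center = (10, 0), radius = 1

Circle with center (10, 0) and radius 1


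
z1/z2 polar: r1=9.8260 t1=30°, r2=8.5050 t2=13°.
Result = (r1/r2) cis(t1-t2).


r = 9.8260 / 8.5050 = 1.1553
theta = 30° - 13° = 17° = 17° (mod 360)

1.1553 cis(17°)


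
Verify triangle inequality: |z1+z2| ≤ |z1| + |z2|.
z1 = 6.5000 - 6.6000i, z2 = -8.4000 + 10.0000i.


|z1| = sqrt(6.5^2 + (-6.6)^2) = sqrt(85.81) = 9.2634
|z2| = sqrt((-8.4)^2 + 10^2) = sqrt(170.56) = 13.0599
z1+z2 = -1.9000 + 3.4000i
|z1+z2| = sqrt(15.17) = 3.8949
|z1|+|z2| = 9.2634 + 13.0599 = 22.3233

|z1+z2| = 3.8949 ≤ |z1|+|z2| = 22.3233 (verified)


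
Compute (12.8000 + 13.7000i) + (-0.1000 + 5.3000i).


Real: 12.8 - 0.1 = 12.7
Imag: 13.7 + 5.3 = 19

12.7000 + 19.0000i


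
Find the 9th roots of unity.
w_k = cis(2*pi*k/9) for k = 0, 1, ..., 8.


The 9th roots of unity are cis(360k/9°) for k=0..8
Angle step = 360/9 = 40°
Primitive root: cis(40°)
Primitive root = 0.7660 + 0.6428i

9 roots at angles: 0°, 40°, 80°, 120°, 160°, 200°, 240°, 280°, 320°


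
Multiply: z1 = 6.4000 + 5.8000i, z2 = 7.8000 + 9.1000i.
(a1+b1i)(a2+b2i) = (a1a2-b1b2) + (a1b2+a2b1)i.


Real = 6.4*7.8 - 5.8*9.1 = 49.92 - 52.78 = -2.86
Imag = 6.4*9.1 + 7.8*5.8 = 58.24 + 45.24 = 103.48

-2.8600 + 103.4800i


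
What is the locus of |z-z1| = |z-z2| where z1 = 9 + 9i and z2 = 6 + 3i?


Equal distances means the locus is the perpendicular bisector of z1 and z2.
Midpoint = ((9+6)/2, (9+3)/2) = (7.5000, 6.0000)

Perpendicular bisector through (7.5000, 6.0000)


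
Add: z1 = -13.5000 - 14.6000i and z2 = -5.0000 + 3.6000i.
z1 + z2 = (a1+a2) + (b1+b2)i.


Real: -13.5 - 5 = -18.5
Imag: -14.6 + 3.6 = -11

-18.5000 - 11.0000i
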